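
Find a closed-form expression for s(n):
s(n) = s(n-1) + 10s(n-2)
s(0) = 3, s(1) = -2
Characteristic equation: x² - x - 10 = 0.
Discriminant Δ = (1)² + 4·(10) = 41.
Roots r₁,₂ = (1 ± √41)/2, so r₁ = \frac{1}{2} + \frac{\sqrt{41}}{2}, r₂ = \frac{1}{2} - \frac{\sqrt{41}}{2}.
General solution: s(n) = A·r₁^n + B·r₂^n.
From the initial conditions, A + B = 3 and r₁A + r₂B = -2.
Since r₁ - r₂ = √41: A = (-2 - (3)r₂)/√41 = \frac{3}{2} - \frac{7 \sqrt{41}}{82}, and B = 3 - A = \frac{7 \sqrt{41}}{82} + \frac{3}{2}.
So s(n) = \left(\frac{3}{2} - \frac{7 \sqrt{41}}{82}\right)\left(\frac{1}{2} + \frac{\sqrt{41}}{2}\right)^n + \left(\frac{7 \sqrt{41}}{82} + \frac{3}{2}\right)\left(\frac{1}{2} - \frac{\sqrt{41}}{2}\right)^n.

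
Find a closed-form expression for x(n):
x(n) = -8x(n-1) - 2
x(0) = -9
First-order linear non-homogeneous.
Homogeneous solution: x_h(n) = A·(-8)^n.
Try constant particular solution x_p = K: K = -8K - 2 ⇒ K = - \frac{2}{9}.
General: x(n) = A·(-8)^n - \frac{2}{9}.
Apply x(0) = -9: A - \frac{2}{9} = -9 ⇒ A = - \frac{79}{9}.
So x(n) = - \frac{79 \left(-8\right)^{n}}{9} - \frac{2}{9}.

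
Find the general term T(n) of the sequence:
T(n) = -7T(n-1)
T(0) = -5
This is a homogeneous first-order recurrence with ratio -7.
By induction T(n) = T(0) · (-7)^n = - 5 \left(-7\right)^{n}.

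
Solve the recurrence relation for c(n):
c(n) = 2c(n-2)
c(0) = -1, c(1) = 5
Characteristic equation: x² - 2 = 0.
Discriminant Δ = (0)² + 4·(2) = 8.
Roots r₁,₂ = (0 ± √8)/2, so r₁ = \sqrt{2}, r₂ = - \sqrt{2}.
General solution: c(n) = A·r₁^n + B·r₂^n.
From the initial conditions, A + B = -1 and r₁A + r₂B = 5.
Since r₁ - r₂ = √8: A = (5 - (-1)r₂)/√8 = - \frac{1}{2} + \frac{5 \sqrt{2}}{4}, and B = -1 - A = - \frac{5 \sqrt{2}}{4} - \frac{1}{2}.
So c(n) = \left(- \frac{1}{2} + \frac{5 \sqrt{2}}{4}\right)\left(\sqrt{2}\right)^n + \left(- \frac{5 \sqrt{2}}{4} - \frac{1}{2}\right)\left(- \sqrt{2}\right)^n.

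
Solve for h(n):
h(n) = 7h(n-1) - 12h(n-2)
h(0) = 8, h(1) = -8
Characteristic equation: x² - 7x + 12 = 0, which factors as (x - (3))(x - (4)) = 0.
Roots r₁ = 3, r₂ = 4 (distinct).
General solution: h(n) = A·(3)^n + B·(4)^n.
From h(0) = 8: A + B = 8.
From h(1) = -8: 3A + 4B = -8.
Solving: A = 40, B = -32.
So h(n) = 40 \cdot 3^{n} - 32 \cdot 4^{n}.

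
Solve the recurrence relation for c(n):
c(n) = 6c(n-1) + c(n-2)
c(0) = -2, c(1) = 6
Characteristic equation: x² - 6x - 1 = 0.
Discriminant Δ = (6)² + 4·(1) = 40.
Roots r₁,₂ = (6 ± √40)/2, so r₁ = 3 + \sqrt{10}, r₂ = 3 - \sqrt{10}.
General solution: c(n) = A·r₁^n + B·r₂^n.
From the initial conditions, A + B = -2 and r₁A + r₂B = 6.
Since r₁ - r₂ = √40: A = (6 - (-2)r₂)/√40 = -1 + \frac{3 \sqrt{10}}{5}, and B = -2 - A = - \frac{3 \sqrt{10}}{5} - 1.
So c(n) = \left(-1 + \frac{3 \sqrt{10}}{5}\right)\left(3 + \sqrt{10}\right)^n + \left(- \frac{3 \sqrt{10}}{5} - 1\right)\left(3 - \sqrt{10}\right)^n.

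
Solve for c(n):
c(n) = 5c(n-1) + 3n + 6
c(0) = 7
First-order linear with linear forcing.
Homogeneous solution: c_h(n) = A·(5)^n.
Try particular c_p(n) = pn + q. Substituting:
  pn + q = 5(p(n-1) + q) + 3n + 6.
Matching the n-coefficient: p = 5p + 3 ⇒ p = - \frac{3}{4}.
Matching constants: q = -5p + 5q + 6 ⇒ q = - \frac{39}{16}.
General: c(n) = A·(5)^n - \frac{3 n}{4} - \frac{39}{16}.
Apply c(0) = 7: A - \frac{39}{16} = 7 ⇒ A = \frac{151}{16}.
So c(n) = \frac{151 \cdot 5^{n}}{16} - \frac{3 n}{4} - \frac{39}{16}.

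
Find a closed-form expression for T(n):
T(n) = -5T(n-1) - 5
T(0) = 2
First-order linear non-homogeneous.
Homogeneous solution: T_h(n) = A·(-5)^n.
Try constant particular solution T_p = K: K = -5K - 5 ⇒ K = - \frac{5}{6}.
General: T(n) = A·(-5)^n - \frac{5}{6}.
Apply T(0) = 2: A - \frac{5}{6} = 2 ⇒ A = \frac{17}{6}.
So T(n) = \frac{17 \left(-5\right)^{n}}{6} - \frac{5}{6}.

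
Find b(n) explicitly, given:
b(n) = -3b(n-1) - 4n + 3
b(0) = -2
First-order linear with linear forcing.
Homogeneous solution: b_h(n) = A·(-3)^n.
Try particular b_p(n) = pn + q. Substituting:
  pn + q = -3(p(n-1) + q) - 4n + 3.
Matching the n-coefficient: p = -3p - 4 ⇒ p = -1.
Matching constants: q = 3p - 3q + 3 ⇒ q = 0.
General: b(n) = A·(-3)^n - n + 0.
Apply b(0) = -2: A + 0 = -2 ⇒ A = -2.
So b(n) = - 2 \left(-3\right)^{n} - n.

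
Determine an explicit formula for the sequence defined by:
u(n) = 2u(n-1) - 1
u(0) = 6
First-order linear non-homogeneous.
Homogeneous solution: u_h(n) = A·(2)^n.
Try constant particular solution u_p = K: K = 2K - 1 ⇒ K = 1.
General: u(n) = A·(2)^n + 1.
Apply u(0) = 6: A + 1 = 6 ⇒ A = 5.
So u(n) = 5 \cdot 2^{n} + 1.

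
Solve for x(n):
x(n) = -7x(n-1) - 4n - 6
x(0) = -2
First-order linear with linear forcing.
Homogeneous solution: x_h(n) = A·(-7)^n.
Try particular x_p(n) = pn + q. Substituting:
  pn + q = -7(p(n-1) + q) - 4n - 6.
Matching the n-coefficient: p = -7p - 4 ⇒ p = - \frac{1}{2}.
Matching constants: q = 7p - 7q - 6 ⇒ q = - \frac{19}{16}.
General: x(n) = A·(-7)^n - \frac{n}{2} - \frac{19}{16}.
Apply x(0) = -2: A - \frac{19}{16} = -2 ⇒ A = - \frac{13}{16}.
So x(n) = - \frac{13 \left(-7\right)^{n}}{16} - \frac{n}{2} - \frac{19}{16}.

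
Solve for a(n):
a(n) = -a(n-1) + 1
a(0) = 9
First-order linear non-homogeneous.
Homogeneous solution: a_h(n) = A·(-1)^n.
Try constant particular solution a_p = K: K = -K + 1 ⇒ K = \frac{1}{2}.
General: a(n) = A·(-1)^n + \frac{1}{2}.
Apply a(0) = 9: A + \frac{1}{2} = 9 ⇒ A = \frac{17}{2}.
So a(n) = \frac{17 \left(-1\right)^{n}}{2} + \frac{1}{2}.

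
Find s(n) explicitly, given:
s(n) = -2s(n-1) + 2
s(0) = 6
First-order linear non-homogeneous.
Homogeneous solution: s_h(n) = A·(-2)^n.
Try constant particular solution s_p = K: K = -2K + 2 ⇒ K = \frac{2}{3}.
General: s(n) = A·(-2)^n + \frac{2}{3}.
Apply s(0) = 6: A + \frac{2}{3} = 6 ⇒ A = \frac{16}{3}.
So s(n) = \frac{16 \left(-2\right)^{n}}{3} + \frac{2}{3}.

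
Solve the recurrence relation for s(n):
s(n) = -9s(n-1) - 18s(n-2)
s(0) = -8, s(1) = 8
Characteristic equation: x² + 9x + 18 = 0, which factors as (x - (-3))(x - (-6)) = 0.
Roots r₁ = -3, r₂ = -6 (distinct).
General solution: s(n) = A·(-3)^n + B·(-6)^n.
From s(0) = -8: A + B = -8.
From s(1) = 8: -3A - 6B = 8.
Solving: A = - \frac{40}{3}, B = \frac{16}{3}.
So s(n) = - \frac{40 \left(-3\right)^{n}}{3} + \frac{16 \left(-6\right)^{n}}{3}.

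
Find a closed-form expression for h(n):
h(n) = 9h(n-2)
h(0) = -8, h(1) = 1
Characteristic equation: x² - 9 = 0, which factors as (x - (3))(x - (-3)) = 0.
Roots r₁ = 3, r₂ = -3 (distinct).
General solution: h(n) = A·(3)^n + B·(-3)^n.
From h(0) = -8: A + B = -8.
From h(1) = 1: 3A - 3B = 1.
Solving: A = - \frac{23}{6}, B = - \frac{25}{6}.
So h(n) = - \frac{25 \left(-3\right)^{n}}{6} - \frac{23 \cdot 3^{n}}{6}.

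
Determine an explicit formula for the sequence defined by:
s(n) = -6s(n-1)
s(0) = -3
This is a homogeneous first-order recurrence with ratio -6.
By induction s(n) = s(0) · (-6)^n = - 3 \left(-6\right)^{n}.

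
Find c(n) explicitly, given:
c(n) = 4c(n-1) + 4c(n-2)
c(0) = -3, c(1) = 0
Characteristic equation: x² - 4x - 4 = 0.
Discriminant Δ = (4)² + 4·(4) = 32.
Roots r₁,₂ = (4 ± √32)/2, so r₁ = 2 + 2 \sqrt{2}, r₂ = 2 - 2 \sqrt{2}.
General solution: c(n) = A·r₁^n + B·r₂^n.
From the initial conditions, A + B = -3 and r₁A + r₂B = 0.
Since r₁ - r₂ = √32: A = (0 - (-3)r₂)/√32 = - \frac{3}{2} + \frac{3 \sqrt{2}}{4}, and B = -3 - A = - \frac{3}{2} - \frac{3 \sqrt{2}}{4}.
So c(n) = \left(- \frac{3}{2} + \frac{3 \sqrt{2}}{4}\right)\left(2 + 2 \sqrt{2}\right)^n + \left(- \frac{3}{2} - \frac{3 \sqrt{2}}{4}\right)\left(2 - 2 \sqrt{2}\right)^n.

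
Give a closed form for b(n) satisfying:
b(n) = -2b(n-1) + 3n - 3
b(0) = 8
First-order linear with linear forcing.
Homogeneous solution: b_h(n) = A·(-2)^n.
Try particular b_p(n) = pn + q. Substituting:
  pn + q = -2(p(n-1) + q) + 3n - 3.
Matching the n-coefficient: p = -2p + 3 ⇒ p = 1.
Matching constants: q = 2p - 2q - 3 ⇒ q = - \frac{1}{3}.
General: b(n) = A·(-2)^n + n - \frac{1}{3}.
Apply b(0) = 8: A - \frac{1}{3} = 8 ⇒ A = \frac{25}{3}.
So b(n) = \frac{25 \left(-2\right)^{n}}{3} + n - \frac{1}{3}.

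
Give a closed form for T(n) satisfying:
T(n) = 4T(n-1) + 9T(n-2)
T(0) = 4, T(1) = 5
Characteristic equation: x² - 4x - 9 = 0.
Discriminant Δ = (4)² + 4·(9) = 52.
Roots r₁,₂ = (4 ± √52)/2, so r₁ = 2 + \sqrt{13}, r₂ = 2 - \sqrt{13}.
General solution: T(n) = A·r₁^n + B·r₂^n.
From the initial conditions, A + B = 4 and r₁A + r₂B = 5.
Since r₁ - r₂ = √52: A = (5 - (4)r₂)/√52 = 2 - \frac{3 \sqrt{13}}{26}, and B = 4 - A = \frac{3 \sqrt{13}}{26} + 2.
So T(n) = \left(2 - \frac{3 \sqrt{13}}{26}\right)\left(2 + \sqrt{13}\right)^n + \left(\frac{3 \sqrt{13}}{26} + 2\right)\left(2 - \sqrt{13}\right)^n.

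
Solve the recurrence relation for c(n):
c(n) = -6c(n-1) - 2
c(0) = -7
First-order linear non-homogeneous.
Homogeneous solution: c_h(n) = A·(-6)^n.
Try constant particular solution c_p = K: K = -6K - 2 ⇒ K = - \frac{2}{7}.
General: c(n) = A·(-6)^n - \frac{2}{7}.
Apply c(0) = -7: A - \frac{2}{7} = -7 ⇒ A = - \frac{47}{7}.
So c(n) = - \frac{47 \left(-6\right)^{n}}{7} - \frac{2}{7}.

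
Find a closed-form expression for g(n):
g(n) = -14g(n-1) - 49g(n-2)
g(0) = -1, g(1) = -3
Characteristic equation: x² + 14x + 49 = 0, which is (x - (-7))².
Repeated root r = -7.
General solution: g(n) = (A + Bn)·(-7)^n.
From g(0) = -1: A = -1.
From g(1) = -3: (A + B)·(-7) = -3 ⇒ B = \frac{10}{7}.
So g(n) = \left(\frac{10 n}{7} - 1\right) \cdot (-7)^n.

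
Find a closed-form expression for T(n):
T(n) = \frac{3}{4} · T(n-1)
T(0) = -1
Pure geometric recurrence with ratio \frac{3}{4}.
By induction T(n) = T(0) · (\frac{3}{4})^n = - \left(\frac{3}{4}\right)^{n}.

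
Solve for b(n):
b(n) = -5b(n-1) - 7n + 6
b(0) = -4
First-order linear with linear forcing.
Homogeneous solution: b_h(n) = A·(-5)^n.
Try particular b_p(n) = pn + q. Substituting:
  pn + q = -5(p(n-1) + q) - 7n + 6.
Matching the n-coefficient: p = -5p - 7 ⇒ p = - \frac{7}{6}.
Matching constants: q = 5p - 5q + 6 ⇒ q = \frac{1}{36}.
General: b(n) = A·(-5)^n - \frac{7 n}{6} + \frac{1}{36}.
Apply b(0) = -4: A + \frac{1}{36} = -4 ⇒ A = - \frac{145}{36}.
So b(n) = - \frac{145 \left(-5\right)^{n}}{36} - \frac{7 n}{6} + \frac{1}{36}.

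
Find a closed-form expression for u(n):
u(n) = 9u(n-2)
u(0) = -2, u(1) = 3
Characteristic equation: x² - 9 = 0, which factors as (x - (-3))(x - (3)) = 0.
Roots r₁ = -3, r₂ = 3 (distinct).
General solution: u(n) = A·(-3)^n + B·(3)^n.
From u(0) = -2: A + B = -2.
From u(1) = 3: -3A + 3B = 3.
Solving: A = - \frac{3}{2}, B = - \frac{1}{2}.
So u(n) = - \frac{3 \left(-3\right)^{n}}{2} - \frac{3^{n}}{2}.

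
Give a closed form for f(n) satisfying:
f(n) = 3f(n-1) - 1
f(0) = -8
First-order linear non-homogeneous.
Homogeneous solution: f_h(n) = A·(3)^n.
Try constant particular solution f_p = K: K = 3K - 1 ⇒ K = \frac{1}{2}.
General: f(n) = A·(3)^n + \frac{1}{2}.
Apply f(0) = -8: A + \frac{1}{2} = -8 ⇒ A = - \frac{17}{2}.
So f(n) = \frac{1}{2} - \frac{17 \cdot 3^{n}}{2}.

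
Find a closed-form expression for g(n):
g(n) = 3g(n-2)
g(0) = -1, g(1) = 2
Characteristic equation: x² - 3 = 0.
Discriminant Δ = (0)² + 4·(3) = 12.
Roots r₁,₂ = (0 ± √12)/2, so r₁ = \sqrt{3}, r₂ = - \sqrt{3}.
General solution: g(n) = A·r₁^n + B·r₂^n.
From the initial conditions, A + B = -1 and r₁A + r₂B = 2.
Since r₁ - r₂ = √12: A = (2 - (-1)r₂)/√12 = - \frac{1}{2} + \frac{\sqrt{3}}{3}, and B = -1 - A = - \frac{\sqrt{3}}{3} - \frac{1}{2}.
So g(n) = \left(- \frac{1}{2} + \frac{\sqrt{3}}{3}\right)\left(\sqrt{3}\right)^n + \left(- \frac{\sqrt{3}}{3} - \frac{1}{2}\right)\left(- \sqrt{3}\right)^n.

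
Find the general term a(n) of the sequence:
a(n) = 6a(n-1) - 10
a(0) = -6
First-order linear non-homogeneous.
Homogeneous solution: a_h(n) = A·(6)^n.
Try constant particular solution a_p = K: K = 6K - 10 ⇒ K = 2.
General: a(n) = A·(6)^n + 2.
Apply a(0) = -6: A + 2 = -6 ⇒ A = -8.
So a(n) = 2 - 8 \cdot 6^{n}.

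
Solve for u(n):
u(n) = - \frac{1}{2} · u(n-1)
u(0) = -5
Pure geometric recurrence with ratio - \frac{1}{2}.
By induction u(n) = u(0) · (- \frac{1}{2})^n = - 5 \left(- \frac{1}{2}\right)^{n}.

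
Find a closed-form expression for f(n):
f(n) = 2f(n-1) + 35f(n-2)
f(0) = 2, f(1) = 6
Characteristic equation: x² - 2x - 35 = 0, which factors as (x - (7))(x - (-5)) = 0.
Roots r₁ = 7, r₂ = -5 (distinct).
General solution: f(n) = A·(7)^n + B·(-5)^n.
From f(0) = 2: A + B = 2.
From f(1) = 6: 7A - 5B = 6.
Solving: A = \frac{4}{3}, B = \frac{2}{3}.
So f(n) = \frac{2 \left(-5\right)^{n}}{3} + \frac{4 \cdot 7^{n}}{3}.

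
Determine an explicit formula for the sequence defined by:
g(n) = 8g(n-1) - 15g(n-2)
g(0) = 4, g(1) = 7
Characteristic equation: x² - 8x + 15 = 0, which factors as (x - (3))(x - (5)) = 0.
Roots r₁ = 3, r₂ = 5 (distinct).
General solution: g(n) = A·(3)^n + B·(5)^n.
From g(0) = 4: A + B = 4.
From g(1) = 7: 3A + 5B = 7.
Solving: A = \frac{13}{2}, B = - \frac{5}{2}.
So g(n) = \frac{13 \cdot 3^{n}}{2} - \frac{5 \cdot 5^{n}}{2}.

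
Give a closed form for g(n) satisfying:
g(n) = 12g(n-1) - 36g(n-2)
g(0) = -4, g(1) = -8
Characteristic equation: x² - 12x + 36 = 0, which is (x - (6))².
Repeated root r = 6.
General solution: g(n) = (A + Bn)·(6)^n.
From g(0) = -4: A = -4.
From g(1) = -8: (A + B)·(6) = -8 ⇒ B = \frac{8}{3}.
So g(n) = \left(\frac{8 n}{3} - 4\right) \cdot (6)^n.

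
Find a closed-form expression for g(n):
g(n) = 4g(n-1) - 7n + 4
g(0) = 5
First-order linear with linear forcing.
Homogeneous solution: g_h(n) = A·(4)^n.
Try particular g_p(n) = pn + q. Substituting:
  pn + q = 4(p(n-1) + q) - 7n + 4.
Matching the n-coefficient: p = 4p - 7 ⇒ p = \frac{7}{3}.
Matching constants: q = -4p + 4q + 4 ⇒ q = \frac{16}{9}.
General: g(n) = A·(4)^n + \frac{7 n}{3} + \frac{16}{9}.
Apply g(0) = 5: A + \frac{16}{9} = 5 ⇒ A = \frac{29}{9}.
So g(n) = \frac{29 \cdot 4^{n}}{9} + \frac{7 n}{3} + \frac{16}{9}.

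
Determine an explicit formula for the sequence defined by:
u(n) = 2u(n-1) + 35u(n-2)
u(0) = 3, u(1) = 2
Characteristic equation: x² - 2x - 35 = 0, which factors as (x - (7))(x - (-5)) = 0.
Roots r₁ = 7, r₂ = -5 (distinct).
General solution: u(n) = A·(7)^n + B·(-5)^n.
From u(0) = 3: A + B = 3.
From u(1) = 2: 7A - 5B = 2.
Solving: A = \frac{17}{12}, B = \frac{19}{12}.
So u(n) = \frac{19 \left(-5\right)^{n}}{12} + \frac{17 \cdot 7^{n}}{12}.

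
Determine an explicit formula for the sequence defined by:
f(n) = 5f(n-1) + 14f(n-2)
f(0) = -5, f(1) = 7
Characteristic equation: x² - 5x - 14 = 0, which factors as (x - (7))(x - (-2)) = 0.
Roots r₁ = 7, r₂ = -2 (distinct).
General solution: f(n) = A·(7)^n + B·(-2)^n.
From f(0) = -5: A + B = -5.
From f(1) = 7: 7A - 2B = 7.
Solving: A = - \frac{1}{3}, B = - \frac{14}{3}.
So f(n) = - \frac{14 \left(-2\right)^{n}}{3} - \frac{7^{n}}{3}.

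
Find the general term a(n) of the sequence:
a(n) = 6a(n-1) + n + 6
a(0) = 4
First-order linear with linear forcing.
Homogeneous solution: a_h(n) = A·(6)^n.
Try particular a_p(n) = pn + q. Substituting:
  pn + q = 6(p(n-1) + q) + n + 6.
Matching the n-coefficient: p = 6p + 1 ⇒ p = - \frac{1}{5}.
Matching constants: q = -6p + 6q + 6 ⇒ q = - \frac{36}{25}.
General: a(n) = A·(6)^n - \frac{n}{5} - \frac{36}{25}.
Apply a(0) = 4: A - \frac{36}{25} = 4 ⇒ A = \frac{136}{25}.
So a(n) = \frac{136 \cdot 6^{n}}{25} - \frac{n}{5} - \frac{36}{25}.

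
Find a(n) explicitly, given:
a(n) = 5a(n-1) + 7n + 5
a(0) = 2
First-order linear with linear forcing.
Homogeneous solution: a_h(n) = A·(5)^n.
Try particular a_p(n) = pn + q. Substituting:
  pn + q = 5(p(n-1) + q) + 7n + 5.
Matching the n-coefficient: p = 5p + 7 ⇒ p = - \frac{7}{4}.
Matching constants: q = -5p + 5q + 5 ⇒ q = - \frac{55}{16}.
General: a(n) = A·(5)^n - \frac{7 n}{4} - \frac{55}{16}.
Apply a(0) = 2: A - \frac{55}{16} = 2 ⇒ A = \frac{87}{16}.
So a(n) = \frac{87 \cdot 5^{n}}{16} - \frac{7 n}{4} - \frac{55}{16}.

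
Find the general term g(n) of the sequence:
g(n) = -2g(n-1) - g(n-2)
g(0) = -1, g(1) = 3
Characteristic equation: x² + 2x + 1 = 0, which is (x - (-1))².
Repeated root r = -1.
General solution: g(n) = (A + Bn)·(-1)^n.
From g(0) = -1: A = -1.
From g(1) = 3: (A + B)·(-1) = 3 ⇒ B = -2.
So g(n) = \left(- 2 n - 1\right) \cdot (-1)^n.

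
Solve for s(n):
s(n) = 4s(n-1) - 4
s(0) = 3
First-order linear non-homogeneous.
Homogeneous solution: s_h(n) = A·(4)^n.
Try constant particular solution s_p = K: K = 4K - 4 ⇒ K = \frac{4}{3}.
General: s(n) = A·(4)^n + \frac{4}{3}.
Apply s(0) = 3: A + \frac{4}{3} = 3 ⇒ A = \frac{5}{3}.
So s(n) = \frac{5 \cdot 4^{n}}{3} + \frac{4}{3}.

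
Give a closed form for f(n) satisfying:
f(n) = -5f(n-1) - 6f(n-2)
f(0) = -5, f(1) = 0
Characteristic equation: x² + 5x + 6 = 0, which factors as (x - (-3))(x - (-2)) = 0.
Roots r₁ = -3, r₂ = -2 (distinct).
General solution: f(n) = A·(-3)^n + B·(-2)^n.
From f(0) = -5: A + B = -5.
From f(1) = 0: -3A - 2B = 0.
Solving: A = 10, B = -15.
So f(n) = - 15 \left(-2\right)^{n} + 10 \left(-3\right)^{n}.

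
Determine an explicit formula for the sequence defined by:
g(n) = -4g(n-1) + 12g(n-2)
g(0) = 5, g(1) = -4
Characteristic equation: x² + 4x - 12 = 0, which factors as (x - (-6))(x - (2)) = 0.
Roots r₁ = -6, r₂ = 2 (distinct).
General solution: g(n) = A·(-6)^n + B·(2)^n.
From g(0) = 5: A + B = 5.
From g(1) = -4: -6A + 2B = -4.
Solving: A = \frac{7}{4}, B = \frac{13}{4}.
So g(n) = \frac{7 \left(-6\right)^{n}}{4} + \frac{13 \cdot 2^{n}}{4}.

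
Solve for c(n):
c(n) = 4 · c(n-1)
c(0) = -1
Pure geometric recurrence with ratio 4.
By induction c(n) = c(0) · (4)^n = - 4^{n}.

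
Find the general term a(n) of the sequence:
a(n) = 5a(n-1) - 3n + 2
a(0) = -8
First-order linear with linear forcing.
Homogeneous solution: a_h(n) = A·(5)^n.
Try particular a_p(n) = pn + q. Substituting:
  pn + q = 5(p(n-1) + q) - 3n + 2.
Matching the n-coefficient: p = 5p - 3 ⇒ p = \frac{3}{4}.
Matching constants: q = -5p + 5q + 2 ⇒ q = \frac{7}{16}.
General: a(n) = A·(5)^n + \frac{3 n}{4} + \frac{7}{16}.
Apply a(0) = -8: A + \frac{7}{16} = -8 ⇒ A = - \frac{135}{16}.
So a(n) = - \frac{135 \cdot 5^{n}}{16} + \frac{3 n}{4} + \frac{7}{16}.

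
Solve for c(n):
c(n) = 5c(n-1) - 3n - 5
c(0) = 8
First-order linear with linear forcing.
Homogeneous solution: c_h(n) = A·(5)^n.
Try particular c_p(n) = pn + q. Substituting:
  pn + q = 5(p(n-1) + q) - 3n - 5.
Matching the n-coefficient: p = 5p - 3 ⇒ p = \frac{3}{4}.
Matching constants: q = -5p + 5q - 5 ⇒ q = \frac{35}{16}.
General: c(n) = A·(5)^n + \frac{3 n}{4} + \frac{35}{16}.
Apply c(0) = 8: A + \frac{35}{16} = 8 ⇒ A = \frac{93}{16}.
So c(n) = \frac{93 \cdot 5^{n}}{16} + \frac{3 n}{4} + \frac{35}{16}.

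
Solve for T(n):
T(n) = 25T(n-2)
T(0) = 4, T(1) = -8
Characteristic equation: x² - 25 = 0, which factors as (x - (-5))(x - (5)) = 0.
Roots r₁ = -5, r₂ = 5 (distinct).
General solution: T(n) = A·(-5)^n + B·(5)^n.
From T(0) = 4: A + B = 4.
From T(1) = -8: -5A + 5B = -8.
Solving: A = \frac{14}{5}, B = \frac{6}{5}.
So T(n) = \frac{14 \left(-5\right)^{n}}{5} + \frac{6 \cdot 5^{n}}{5}.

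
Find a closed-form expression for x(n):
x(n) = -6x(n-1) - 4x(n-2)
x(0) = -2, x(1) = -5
Characteristic equation: x² + 6x + 4 = 0.
Discriminant Δ = (-6)² + 4·(-4) = 20.
Roots r₁,₂ = (-6 ± √20)/2, so r₁ = -3 + \sqrt{5}, r₂ = -3 - \sqrt{5}.
General solution: x(n) = A·r₁^n + B·r₂^n.
From the initial conditions, A + B = -2 and r₁A + r₂B = -5.
Since r₁ - r₂ = √20: A = (-5 - (-2)r₂)/√20 = - \frac{11 \sqrt{5}}{10} - 1, and B = -2 - A = -1 + \frac{11 \sqrt{5}}{10}.
So x(n) = \left(- \frac{11 \sqrt{5}}{10} - 1\right)\left(-3 + \sqrt{5}\right)^n + \left(-1 + \frac{11 \sqrt{5}}{10}\right)\left(-3 - \sqrt{5}\right)^n.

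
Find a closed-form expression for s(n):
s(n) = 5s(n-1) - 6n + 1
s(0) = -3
First-order linear with linear forcing.
Homogeneous solution: s_h(n) = A·(5)^n.
Try particular s_p(n) = pn + q. Substituting:
  pn + q = 5(p(n-1) + q) - 6n + 1.
Matching the n-coefficient: p = 5p - 6 ⇒ p = \frac{3}{2}.
Matching constants: q = -5p + 5q + 1 ⇒ q = \frac{13}{8}.
General: s(n) = A·(5)^n + \frac{3 n}{2} + \frac{13}{8}.
Apply s(0) = -3: A + \frac{13}{8} = -3 ⇒ A = - \frac{37}{8}.
So s(n) = - \frac{37 \cdot 5^{n}}{8} + \frac{3 n}{2} + \frac{13}{8}.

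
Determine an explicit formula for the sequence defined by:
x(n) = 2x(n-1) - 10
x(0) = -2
First-order linear non-homogeneous.
Homogeneous solution: x_h(n) = A·(2)^n.
Try constant particular solution x_p = K: K = 2K - 10 ⇒ K = 10.
General: x(n) = A·(2)^n + 10.
Apply x(0) = -2: A + 10 = -2 ⇒ A = -12.
So x(n) = 10 - 12 \cdot 2^{n}.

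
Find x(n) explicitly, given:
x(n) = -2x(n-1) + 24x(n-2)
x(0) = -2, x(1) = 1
Characteristic equation: x² + 2x - 24 = 0, which factors as (x - (4))(x - (-6)) = 0.
Roots r₁ = 4, r₂ = -6 (distinct).
General solution: x(n) = A·(4)^n + B·(-6)^n.
From x(0) = -2: A + B = -2.
From x(1) = 1: 4A - 6B = 1.
Solving: A = - \frac{11}{10}, B = - \frac{9}{10}.
So x(n) = - \frac{9 \left(-6\right)^{n}}{10} - \frac{11 \cdot 4^{n}}{10}.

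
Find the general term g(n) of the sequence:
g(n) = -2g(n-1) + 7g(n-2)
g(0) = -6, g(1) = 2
Characteristic equation: x² + 2x - 7 = 0.
Discriminant Δ = (-2)² + 4·(7) = 32.
Roots r₁,₂ = (-2 ± √32)/2, so r₁ = -1 + 2 \sqrt{2}, r₂ = - 2 \sqrt{2} - 1.
General solution: g(n) = A·r₁^n + B·r₂^n.
From the initial conditions, A + B = -6 and r₁A + r₂B = 2.
Since r₁ - r₂ = √32: A = (2 - (-6)r₂)/√32 = -3 - \frac{\sqrt{2}}{2}, and B = -6 - A = -3 + \frac{\sqrt{2}}{2}.
So g(n) = \left(-3 - \frac{\sqrt{2}}{2}\right)\left(-1 + 2 \sqrt{2}\right)^n + \left(-3 + \frac{\sqrt{2}}{2}\right)\left(- 2 \sqrt{2} - 1\right)^n.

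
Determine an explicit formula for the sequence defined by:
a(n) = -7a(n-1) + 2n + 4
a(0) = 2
First-order linear with linear forcing.
Homogeneous solution: a_h(n) = A·(-7)^n.
Try particular a_p(n) = pn + q. Substituting:
  pn + q = -7(p(n-1) + q) + 2n + 4.
Matching the n-coefficient: p = -7p + 2 ⇒ p = \frac{1}{4}.
Matching constants: q = 7p - 7q + 4 ⇒ q = \frac{23}{32}.
General: a(n) = A·(-7)^n + \frac{n}{4} + \frac{23}{32}.
Apply a(0) = 2: A + \frac{23}{32} = 2 ⇒ A = \frac{41}{32}.
So a(n) = \frac{41 \left(-7\right)^{n}}{32} + \frac{n}{4} + \frac{23}{32}.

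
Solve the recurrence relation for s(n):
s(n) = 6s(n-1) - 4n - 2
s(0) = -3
First-order linear with linear forcing.
Homogeneous solution: s_h(n) = A·(6)^n.
Try particular s_p(n) = pn + q. Substituting:
  pn + q = 6(p(n-1) + q) - 4n - 2.
Matching the n-coefficient: p = 6p - 4 ⇒ p = \frac{4}{5}.
Matching constants: q = -6p + 6q - 2 ⇒ q = \frac{34}{25}.
General: s(n) = A·(6)^n + \frac{4 n}{5} + \frac{34}{25}.
Apply s(0) = -3: A + \frac{34}{25} = -3 ⇒ A = - \frac{109}{25}.
So s(n) = - \frac{109 \cdot 6^{n}}{25} + \frac{4 n}{5} + \frac{34}{25}.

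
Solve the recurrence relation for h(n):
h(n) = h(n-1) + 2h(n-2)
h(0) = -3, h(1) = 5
Characteristic equation: x² - x - 2 = 0, which factors as (x - (2))(x - (-1)) = 0.
Roots r₁ = 2, r₂ = -1 (distinct).
General solution: h(n) = A·(2)^n + B·(-1)^n.
From h(0) = -3: A + B = -3.
From h(1) = 5: 2A - B = 5.
Solving: A = \frac{2}{3}, B = - \frac{11}{3}.
So h(n) = - \frac{11 \left(-1\right)^{n}}{3} + \frac{2 \cdot 2^{n}}{3}.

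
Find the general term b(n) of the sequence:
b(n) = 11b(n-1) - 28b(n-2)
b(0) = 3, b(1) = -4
Characteristic equation: x² - 11x + 28 = 0, which factors as (x - (7))(x - (4)) = 0.
Roots r₁ = 7, r₂ = 4 (distinct).
General solution: b(n) = A·(7)^n + B·(4)^n.
From b(0) = 3: A + B = 3.
From b(1) = -4: 7A + 4B = -4.
Solving: A = - \frac{16}{3}, B = \frac{25}{3}.
So b(n) = \frac{25 \cdot 4^{n}}{3} - \frac{16 \cdot 7^{n}}{3}.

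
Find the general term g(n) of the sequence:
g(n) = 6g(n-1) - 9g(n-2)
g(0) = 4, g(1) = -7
Characteristic equation: x² - 6x + 9 = 0, which is (x - (3))².
Repeated root r = 3.
General solution: g(n) = (A + Bn)·(3)^n.
From g(0) = 4: A = 4.
From g(1) = -7: (A + B)·(3) = -7 ⇒ B = - \frac{19}{3}.
So g(n) = \left(4 - \frac{19 n}{3}\right) \cdot (3)^n.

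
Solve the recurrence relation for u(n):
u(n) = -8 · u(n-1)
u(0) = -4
Pure geometric recurrence with ratio -8.
By induction u(n) = u(0) · (-8)^n = - 4 \left(-8\right)^{n}.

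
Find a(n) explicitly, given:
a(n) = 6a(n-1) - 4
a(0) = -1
First-order linear non-homogeneous.
Homogeneous solution: a_h(n) = A·(6)^n.
Try constant particular solution a_p = K: K = 6K - 4 ⇒ K = \frac{4}{5}.
General: a(n) = A·(6)^n + \frac{4}{5}.
Apply a(0) = -1: A + \frac{4}{5} = -1 ⇒ A = - \frac{9}{5}.
So a(n) = \frac{4}{5} - \frac{9 \cdot 6^{n}}{5}.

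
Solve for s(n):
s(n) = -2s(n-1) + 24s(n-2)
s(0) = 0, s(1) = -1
Characteristic equation: x² + 2x - 24 = 0, which factors as (x - (4))(x - (-6)) = 0.
Roots r₁ = 4, r₂ = -6 (distinct).
General solution: s(n) = A·(4)^n + B·(-6)^n.
From s(0) = 0: A + B = 0.
From s(1) = -1: 4A - 6B = -1.
Solving: A = - \frac{1}{10}, B = \frac{1}{10}.
So s(n) = \frac{\left(-6\right)^{n}}{10} - \frac{4^{n}}{10}.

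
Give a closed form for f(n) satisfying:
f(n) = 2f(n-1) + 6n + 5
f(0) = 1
First-order linear with linear forcing.
Homogeneous solution: f_h(n) = A·(2)^n.
Try particular f_p(n) = pn + q. Substituting:
  pn + q = 2(p(n-1) + q) + 6n + 5.
Matching the n-coefficient: p = 2p + 6 ⇒ p = -6.
Matching constants: q = -2p + 2q + 5 ⇒ q = -17.
General: f(n) = A·(2)^n - 6 n - 17.
Apply f(0) = 1: A - 17 = 1 ⇒ A = 18.
So f(n) = 18 \cdot 2^{n} - 6 n - 17.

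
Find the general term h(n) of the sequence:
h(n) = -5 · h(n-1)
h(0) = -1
Pure geometric recurrence with ratio -5.
By induction h(n) = h(0) · (-5)^n = - \left(-5\right)^{n}.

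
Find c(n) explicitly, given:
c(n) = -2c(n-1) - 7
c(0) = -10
First-order linear non-homogeneous.
Homogeneous solution: c_h(n) = A·(-2)^n.
Try constant particular solution c_p = K: K = -2K - 7 ⇒ K = - \frac{7}{3}.
General: c(n) = A·(-2)^n - \frac{7}{3}.
Apply c(0) = -10: A - \frac{7}{3} = -10 ⇒ A = - \frac{23}{3}.
So c(n) = - \frac{23 \left(-2\right)^{n}}{3} - \frac{7}{3}.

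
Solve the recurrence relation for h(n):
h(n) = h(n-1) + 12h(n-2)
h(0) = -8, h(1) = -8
Characteristic equation: x² - x - 12 = 0, which factors as (x - (4))(x - (-3)) = 0.
Roots r₁ = 4, r₂ = -3 (distinct).
General solution: h(n) = A·(4)^n + B·(-3)^n.
From h(0) = -8: A + B = -8.
From h(1) = -8: 4A - 3B = -8.
Solving: A = - \frac{32}{7}, B = - \frac{24}{7}.
So h(n) = - \frac{24 \left(-3\right)^{n}}{7} - \frac{32 \cdot 4^{n}}{7}.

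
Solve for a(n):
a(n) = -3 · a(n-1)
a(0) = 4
Pure geometric recurrence with ratio -3.
By induction a(n) = a(0) · (-3)^n = 4 \left(-3\right)^{n}.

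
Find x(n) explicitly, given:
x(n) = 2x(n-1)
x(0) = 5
This is a homogeneous first-order recurrence with ratio 2.
By induction x(n) = x(0) · (2)^n = 5 \cdot 2^{n}.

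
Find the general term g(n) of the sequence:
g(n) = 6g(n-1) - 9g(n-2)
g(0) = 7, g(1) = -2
Characteristic equation: x² - 6x + 9 = 0, which is (x - (3))².
Repeated root r = 3.
General solution: g(n) = (A + Bn)·(3)^n.
From g(0) = 7: A = 7.
From g(1) = -2: (A + B)·(3) = -2 ⇒ B = - \frac{23}{3}.
So g(n) = \left(7 - \frac{23 n}{3}\right) \cdot (3)^n.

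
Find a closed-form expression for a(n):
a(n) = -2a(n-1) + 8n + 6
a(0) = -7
First-order linear with linear forcing.
Homogeneous solution: a_h(n) = A·(-2)^n.
Try particular a_p(n) = pn + q. Substituting:
  pn + q = -2(p(n-1) + q) + 8n + 6.
Matching the n-coefficient: p = -2p + 8 ⇒ p = \frac{8}{3}.
Matching constants: q = 2p - 2q + 6 ⇒ q = \frac{34}{9}.
General: a(n) = A·(-2)^n + \frac{8 n}{3} + \frac{34}{9}.
Apply a(0) = -7: A + \frac{34}{9} = -7 ⇒ A = - \frac{97}{9}.
So a(n) = - \frac{97 \left(-2\right)^{n}}{9} + \frac{8 n}{3} + \frac{34}{9}.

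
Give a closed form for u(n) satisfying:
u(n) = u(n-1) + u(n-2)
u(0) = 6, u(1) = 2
Characteristic equation: x² - x - 1 = 0.
Discriminant Δ = (1)² + 4·(1) = 5.
Roots r₁,₂ = (1 ± √5)/2, so r₁ = \frac{1}{2} + \frac{\sqrt{5}}{2}, r₂ = \frac{1}{2} - \frac{\sqrt{5}}{2}.
General solution: u(n) = A·r₁^n + B·r₂^n.
From the initial conditions, A + B = 6 and r₁A + r₂B = 2.
Since r₁ - r₂ = √5: A = (2 - (6)r₂)/√5 = 3 - \frac{\sqrt{5}}{5}, and B = 6 - A = \frac{\sqrt{5}}{5} + 3.
So u(n) = \left(3 - \frac{\sqrt{5}}{5}\right)\left(\frac{1}{2} + \frac{\sqrt{5}}{2}\right)^n + \left(\frac{\sqrt{5}}{5} + 3\right)\left(\frac{1}{2} - \frac{\sqrt{5}}{2}\right)^n.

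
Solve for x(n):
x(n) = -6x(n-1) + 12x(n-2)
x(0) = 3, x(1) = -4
Characteristic equation: x² + 6x - 12 = 0.
Discriminant Δ = (-6)² + 4·(12) = 84.
Roots r₁,₂ = (-6 ± √84)/2, so r₁ = -3 + \sqrt{21}, r₂ = - \sqrt{21} - 3.
General solution: x(n) = A·r₁^n + B·r₂^n.
From the initial conditions, A + B = 3 and r₁A + r₂B = -4.
Since r₁ - r₂ = √84: A = (-4 - (3)r₂)/√84 = \frac{5 \sqrt{21}}{42} + \frac{3}{2}, and B = 3 - A = \frac{3}{2} - \frac{5 \sqrt{21}}{42}.
So x(n) = \left(\frac{5 \sqrt{21}}{42} + \frac{3}{2}\right)\left(-3 + \sqrt{21}\right)^n + \left(\frac{3}{2} - \frac{5 \sqrt{21}}{42}\right)\left(- \sqrt{21} - 3\right)^n.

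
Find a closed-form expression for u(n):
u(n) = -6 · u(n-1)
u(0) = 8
Pure geometric recurrence with ratio -6.
By induction u(n) = u(0) · (-6)^n = 8 \left(-6\right)^{n}.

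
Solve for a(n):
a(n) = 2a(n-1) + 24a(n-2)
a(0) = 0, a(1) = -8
Characteristic equation: x² - 2x - 24 = 0, which factors as (x - (6))(x - (-4)) = 0.
Roots r₁ = 6, r₂ = -4 (distinct).
General solution: a(n) = A·(6)^n + B·(-4)^n.
From a(0) = 0: A + B = 0.
From a(1) = -8: 6A - 4B = -8.
Solving: A = - \frac{4}{5}, B = \frac{4}{5}.
So a(n) = \frac{4 \left(-4\right)^{n}}{5} - \frac{4 \cdot 6^{n}}{5}.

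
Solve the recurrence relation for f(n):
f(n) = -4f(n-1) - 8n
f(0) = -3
First-order linear with linear forcing.
Homogeneous solution: f_h(n) = A·(-4)^n.
Try particular f_p(n) = pn + q. Substituting:
  pn + q = -4(p(n-1) + q) - 8n.
Matching the n-coefficient: p = -4p - 8 ⇒ p = - \frac{8}{5}.
Matching constants: q = 4p - 4q ⇒ q = - \frac{32}{25}.
General: f(n) = A·(-4)^n - \frac{8 n}{5} - \frac{32}{25}.
Apply f(0) = -3: A - \frac{32}{25} = -3 ⇒ A = - \frac{43}{25}.
So f(n) = - \frac{43 \left(-4\right)^{n}}{25} - \frac{8 n}{5} - \frac{32}{25}.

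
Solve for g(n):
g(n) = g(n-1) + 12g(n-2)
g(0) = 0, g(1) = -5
Characteristic equation: x² - x - 12 = 0, which factors as (x - (-3))(x - (4)) = 0.
Roots r₁ = -3, r₂ = 4 (distinct).
General solution: g(n) = A·(-3)^n + B·(4)^n.
From g(0) = 0: A + B = 0.
From g(1) = -5: -3A + 4B = -5.
Solving: A = \frac{5}{7}, B = - \frac{5}{7}.
So g(n) = \frac{5 \left(-3\right)^{n}}{7} - \frac{5 \cdot 4^{n}}{7}.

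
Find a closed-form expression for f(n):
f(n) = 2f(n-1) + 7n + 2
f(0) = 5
First-order linear with linear forcing.
Homogeneous solution: f_h(n) = A·(2)^n.
Try particular f_p(n) = pn + q. Substituting:
  pn + q = 2(p(n-1) + q) + 7n + 2.
Matching the n-coefficient: p = 2p + 7 ⇒ p = -7.
Matching constants: q = -2p + 2q + 2 ⇒ q = -16.
General: f(n) = A·(2)^n - 7 n - 16.
Apply f(0) = 5: A - 16 = 5 ⇒ A = 21.
So f(n) = 21 \cdot 2^{n} - 7 n - 16.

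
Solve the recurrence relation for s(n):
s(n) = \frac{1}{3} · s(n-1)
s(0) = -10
Pure geometric recurrence with ratio \frac{1}{3}.
By induction s(n) = s(0) · (\frac{1}{3})^n = - 10 \cdot 3^{- n}.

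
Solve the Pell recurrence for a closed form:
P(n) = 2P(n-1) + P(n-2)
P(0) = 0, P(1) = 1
This is the Pell sequence.
Characteristic equation: x² - 2x - 1 = 0; roots r₁ = 1 + \sqrt{2}, r₂ = 1 - \sqrt{2}.
General: P(n) = A·r₁^n + B·r₂^n. Solving with P(0)=0, P(1)=1 gives A = \frac{\sqrt{2}}{4}, B = - \frac{\sqrt{2}}{4}.
So P(n) = \frac{\sqrt{2} \left(- \left(1 - \sqrt{2}\right)^{n} + \left(1 + \sqrt{2}\right)^{n}\right)}{4}.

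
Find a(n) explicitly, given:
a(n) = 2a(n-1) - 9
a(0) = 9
First-order linear non-homogeneous.
Homogeneous solution: a_h(n) = A·(2)^n.
Try constant particular solution a_p = K: K = 2K - 9 ⇒ K = 9.
General: a(n) = A·(2)^n + 9.
Apply a(0) = 9: A + 9 = 9 ⇒ A = 0.
So a(n) = 9.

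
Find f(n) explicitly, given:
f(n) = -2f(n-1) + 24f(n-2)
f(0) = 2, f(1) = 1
Characteristic equation: x² + 2x - 24 = 0, which factors as (x - (-6))(x - (4)) = 0.
Roots r₁ = -6, r₂ = 4 (distinct).
General solution: f(n) = A·(-6)^n + B·(4)^n.
From f(0) = 2: A + B = 2.
From f(1) = 1: -6A + 4B = 1.
Solving: A = \frac{7}{10}, B = \frac{13}{10}.
So f(n) = \frac{7 \left(-6\right)^{n}}{10} + \frac{13 \cdot 4^{n}}{10}.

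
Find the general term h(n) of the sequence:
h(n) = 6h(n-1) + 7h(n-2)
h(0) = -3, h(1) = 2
Characteristic equation: x² - 6x - 7 = 0, which factors as (x - (-1))(x - (7)) = 0.
Roots r₁ = -1, r₂ = 7 (distinct).
General solution: h(n) = A·(-1)^n + B·(7)^n.
From h(0) = -3: A + B = -3.
From h(1) = 2: -A + 7B = 2.
Solving: A = - \frac{23}{8}, B = - \frac{1}{8}.
So h(n) = - \frac{23 \left(-1\right)^{n}}{8} - \frac{7^{n}}{8}.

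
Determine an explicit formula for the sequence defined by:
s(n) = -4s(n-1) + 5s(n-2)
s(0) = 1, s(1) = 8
Characteristic equation: x² + 4x - 5 = 0, which factors as (x - (1))(x - (-5)) = 0.
Roots r₁ = 1, r₂ = -5 (distinct).
General solution: s(n) = A·(1)^n + B·(-5)^n.
From s(0) = 1: A + B = 1.
From s(1) = 8: A - 5B = 8.
Solving: A = \frac{13}{6}, B = - \frac{7}{6}.
So s(n) = \frac{13}{6} - \frac{7 \left(-5\right)^{n}}{6}.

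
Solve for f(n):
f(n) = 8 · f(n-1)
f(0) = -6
Pure geometric recurrence with ratio 8.
By induction f(n) = f(0) · (8)^n = - 6 \cdot 8^{n}.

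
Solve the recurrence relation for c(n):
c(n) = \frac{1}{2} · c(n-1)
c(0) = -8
Pure geometric recurrence with ratio \frac{1}{2}.
By induction c(n) = c(0) · (\frac{1}{2})^n = - 8 \cdot 2^{- n}.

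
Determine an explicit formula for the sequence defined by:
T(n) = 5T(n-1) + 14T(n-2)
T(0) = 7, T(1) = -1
Characteristic equation: x² - 5x - 14 = 0, which factors as (x - (7))(x - (-2)) = 0.
Roots r₁ = 7, r₂ = -2 (distinct).
General solution: T(n) = A·(7)^n + B·(-2)^n.
From T(0) = 7: A + B = 7.
From T(1) = -1: 7A - 2B = -1.
Solving: A = \frac{13}{9}, B = \frac{50}{9}.
So T(n) = \frac{50 \left(-2\right)^{n}}{9} + \frac{13 \cdot 7^{n}}{9}.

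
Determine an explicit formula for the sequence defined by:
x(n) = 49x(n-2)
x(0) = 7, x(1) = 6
Characteristic equation: x² - 49 = 0, which factors as (x - (7))(x - (-7)) = 0.
Roots r₁ = 7, r₂ = -7 (distinct).
General solution: x(n) = A·(7)^n + B·(-7)^n.
From x(0) = 7: A + B = 7.
From x(1) = 6: 7A - 7B = 6.
Solving: A = \frac{55}{14}, B = \frac{43}{14}.
So x(n) = \frac{43 \left(-7\right)^{n}}{14} + \frac{55 \cdot 7^{n}}{14}.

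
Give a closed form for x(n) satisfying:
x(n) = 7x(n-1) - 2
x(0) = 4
First-order linear non-homogeneous.
Homogeneous solution: x_h(n) = A·(7)^n.
Try constant particular solution x_p = K: K = 7K - 2 ⇒ K = \frac{1}{3}.
General: x(n) = A·(7)^n + \frac{1}{3}.
Apply x(0) = 4: A + \frac{1}{3} = 4 ⇒ A = \frac{11}{3}.
So x(n) = \frac{11 \cdot 7^{n}}{3} + \frac{1}{3}.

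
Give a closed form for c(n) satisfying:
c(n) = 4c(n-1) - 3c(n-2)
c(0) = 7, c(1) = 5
Characteristic equation: x² - 4x + 3 = 0, which factors as (x - (3))(x - (1)) = 0.
Roots r₁ = 3, r₂ = 1 (distinct).
General solution: c(n) = A·(3)^n + B·(1)^n.
From c(0) = 7: A + B = 7.
From c(1) = 5: 3A + B = 5.
Solving: A = -1, B = 8.
So c(n) = 8 - 3^{n}.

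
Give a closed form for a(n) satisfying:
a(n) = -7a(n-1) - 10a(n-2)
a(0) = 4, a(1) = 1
Characteristic equation: x² + 7x + 10 = 0, which factors as (x - (-2))(x - (-5)) = 0.
Roots r₁ = -2, r₂ = -5 (distinct).
General solution: a(n) = A·(-2)^n + B·(-5)^n.
From a(0) = 4: A + B = 4.
From a(1) = 1: -2A - 5B = 1.
Solving: A = 7, B = -3.
So a(n) = 7 \left(-2\right)^{n} - 3 \left(-5\right)^{n}.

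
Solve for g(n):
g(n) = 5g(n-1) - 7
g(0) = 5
First-order linear non-homogeneous.
Homogeneous solution: g_h(n) = A·(5)^n.
Try constant particular solution g_p = K: K = 5K - 7 ⇒ K = \frac{7}{4}.
General: g(n) = A·(5)^n + \frac{7}{4}.
Apply g(0) = 5: A + \frac{7}{4} = 5 ⇒ A = \frac{13}{4}.
So g(n) = \frac{13 \cdot 5^{n}}{4} + \frac{7}{4}.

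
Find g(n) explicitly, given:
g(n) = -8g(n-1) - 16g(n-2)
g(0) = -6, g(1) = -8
Characteristic equation: x² + 8x + 16 = 0, which is (x - (-4))².
Repeated root r = -4.
General solution: g(n) = (A + Bn)·(-4)^n.
From g(0) = -6: A = -6.
From g(1) = -8: (A + B)·(-4) = -8 ⇒ B = 8.
So g(n) = \left(8 n - 6\right) \cdot (-4)^n.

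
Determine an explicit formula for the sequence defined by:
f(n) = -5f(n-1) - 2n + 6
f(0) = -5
First-order linear with linear forcing.
Homogeneous solution: f_h(n) = A·(-5)^n.
Try particular f_p(n) = pn + q. Substituting:
  pn + q = -5(p(n-1) + q) - 2n + 6.
Matching the n-coefficient: p = -5p - 2 ⇒ p = - \frac{1}{3}.
Matching constants: q = 5p - 5q + 6 ⇒ q = \frac{13}{18}.
General: f(n) = A·(-5)^n - \frac{n}{3} + \frac{13}{18}.
Apply f(0) = -5: A + \frac{13}{18} = -5 ⇒ A = - \frac{103}{18}.
So f(n) = - \frac{103 \left(-5\right)^{n}}{18} - \frac{n}{3} + \frac{13}{18}.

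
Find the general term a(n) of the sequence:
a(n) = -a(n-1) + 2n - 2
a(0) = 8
First-order linear with linear forcing.
Homogeneous solution: a_h(n) = A·(-1)^n.
Try particular a_p(n) = pn + q. Substituting:
  pn + q = -(p(n-1) + q) + 2n - 2.
Matching the n-coefficient: p = -p + 2 ⇒ p = 1.
Matching constants: q = p - q - 2 ⇒ q = - \frac{1}{2}.
General: a(n) = A·(-1)^n + n - \frac{1}{2}.
Apply a(0) = 8: A - \frac{1}{2} = 8 ⇒ A = \frac{17}{2}.
So a(n) = \frac{17 \left(-1\right)^{n}}{2} + n - \frac{1}{2}.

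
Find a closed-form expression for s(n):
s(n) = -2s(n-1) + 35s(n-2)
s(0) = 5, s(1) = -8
Characteristic equation: x² + 2x - 35 = 0, which factors as (x - (5))(x - (-7)) = 0.
Roots r₁ = 5, r₂ = -7 (distinct).
General solution: s(n) = A·(5)^n + B·(-7)^n.
From s(0) = 5: A + B = 5.
From s(1) = -8: 5A - 7B = -8.
Solving: A = \frac{9}{4}, B = \frac{11}{4}.
So s(n) = \frac{11 \left(-7\right)^{n}}{4} + \frac{9 \cdot 5^{n}}{4}.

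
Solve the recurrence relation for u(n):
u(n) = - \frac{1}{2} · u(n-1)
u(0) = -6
Pure geometric recurrence with ratio - \frac{1}{2}.
By induction u(n) = u(0) · (- \frac{1}{2})^n = - 6 \left(- \frac{1}{2}\right)^{n}.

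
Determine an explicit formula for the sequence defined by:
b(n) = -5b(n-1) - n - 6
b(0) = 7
First-order linear with linear forcing.
Homogeneous solution: b_h(n) = A·(-5)^n.
Try particular b_p(n) = pn + q. Substituting:
  pn + q = -5(p(n-1) + q) - n - 6.
Matching the n-coefficient: p = -5p - 1 ⇒ p = - \frac{1}{6}.
Matching constants: q = 5p - 5q - 6 ⇒ q = - \frac{41}{36}.
General: b(n) = A·(-5)^n - \frac{n}{6} - \frac{41}{36}.
Apply b(0) = 7: A - \frac{41}{36} = 7 ⇒ A = \frac{293}{36}.
So b(n) = \frac{293 \left(-5\right)^{n}}{36} - \frac{n}{6} - \frac{41}{36}.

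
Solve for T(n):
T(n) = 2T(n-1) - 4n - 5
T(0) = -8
First-order linear with linear forcing.
Homogeneous solution: T_h(n) = A·(2)^n.
Try particular T_p(n) = pn + q. Substituting:
  pn + q = 2(p(n-1) + q) - 4n - 5.
Matching the n-coefficient: p = 2p - 4 ⇒ p = 4.
Matching constants: q = -2p + 2q - 5 ⇒ q = 13.
General: T(n) = A·(2)^n + 4 n + 13.
Apply T(0) = -8: A + 13 = -8 ⇒ A = -21.
So T(n) = - 21 \cdot 2^{n} + 4 n + 13.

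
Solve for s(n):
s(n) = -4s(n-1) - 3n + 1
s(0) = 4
First-order linear with linear forcing.
Homogeneous solution: s_h(n) = A·(-4)^n.
Try particular s_p(n) = pn + q. Substituting:
  pn + q = -4(p(n-1) + q) - 3n + 1.
Matching the n-coefficient: p = -4p - 3 ⇒ p = - \frac{3}{5}.
Matching constants: q = 4p - 4q + 1 ⇒ q = - \frac{7}{25}.
General: s(n) = A·(-4)^n - \frac{3 n}{5} - \frac{7}{25}.
Apply s(0) = 4: A - \frac{7}{25} = 4 ⇒ A = \frac{107}{25}.
So s(n) = \frac{107 \left(-4\right)^{n}}{25} - \frac{3 n}{5} - \frac{7}{25}.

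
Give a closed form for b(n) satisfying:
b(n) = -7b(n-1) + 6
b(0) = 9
First-order linear non-homogeneous.
Homogeneous solution: b_h(n) = A·(-7)^n.
Try constant particular solution b_p = K: K = -7K + 6 ⇒ K = \frac{3}{4}.
General: b(n) = A·(-7)^n + \frac{3}{4}.
Apply b(0) = 9: A + \frac{3}{4} = 9 ⇒ A = \frac{33}{4}.
So b(n) = \frac{33 \left(-7\right)^{n}}{4} + \frac{3}{4}.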